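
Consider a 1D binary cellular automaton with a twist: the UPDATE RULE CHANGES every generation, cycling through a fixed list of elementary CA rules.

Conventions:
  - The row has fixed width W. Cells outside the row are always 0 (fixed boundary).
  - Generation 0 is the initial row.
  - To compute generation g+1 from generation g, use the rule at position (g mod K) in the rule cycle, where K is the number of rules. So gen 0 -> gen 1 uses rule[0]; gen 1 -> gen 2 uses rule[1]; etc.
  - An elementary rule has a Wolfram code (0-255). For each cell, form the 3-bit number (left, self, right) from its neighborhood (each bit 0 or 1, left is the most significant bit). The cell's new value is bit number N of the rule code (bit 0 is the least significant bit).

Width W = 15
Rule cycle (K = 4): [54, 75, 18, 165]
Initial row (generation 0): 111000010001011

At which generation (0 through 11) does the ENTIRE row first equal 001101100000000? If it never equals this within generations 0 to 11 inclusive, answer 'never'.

Gen 0: 111000010001011
Gen 1 (rule 54): 000100111011100
Gen 2 (rule 75): 111001101010101
Gen 3 (rule 18): 000110000000000
Gen 4 (rule 165): 110000111111111
Gen 5 (rule 54): 001001000000000
Gen 6 (rule 75): 110010011111111
Gen 7 (rule 18): 001101100000000
Gen 8 (rule 165): 100010001111111
Gen 9 (rule 54): 110111010000000
Gen 10 (rule 75): 110101000111111
Gen 11 (rule 18): 000000101000000

Answer: 7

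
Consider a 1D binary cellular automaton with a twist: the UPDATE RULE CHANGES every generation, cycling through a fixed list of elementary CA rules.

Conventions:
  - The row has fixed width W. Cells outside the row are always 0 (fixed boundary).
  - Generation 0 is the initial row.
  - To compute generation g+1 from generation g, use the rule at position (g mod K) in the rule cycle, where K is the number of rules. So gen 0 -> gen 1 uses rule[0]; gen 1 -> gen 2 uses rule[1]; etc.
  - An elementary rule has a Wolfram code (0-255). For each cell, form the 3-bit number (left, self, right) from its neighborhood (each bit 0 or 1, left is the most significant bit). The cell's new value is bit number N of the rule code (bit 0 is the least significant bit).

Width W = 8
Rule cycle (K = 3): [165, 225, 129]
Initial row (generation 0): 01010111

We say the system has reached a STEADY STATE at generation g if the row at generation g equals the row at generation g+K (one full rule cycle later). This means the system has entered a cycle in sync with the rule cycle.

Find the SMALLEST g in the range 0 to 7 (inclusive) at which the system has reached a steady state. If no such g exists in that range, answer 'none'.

Answer: 2

Derivation:
Gen 0: 01010111
Gen 1 (rule 165): 01111010
Gen 2 (rule 225): 00111100
Gen 3 (rule 129): 10011001
Gen 4 (rule 165): 10000001
Gen 5 (rule 225): 00111100
Gen 6 (rule 129): 10011001
Gen 7 (rule 165): 10000001
Gen 8 (rule 225): 00111100
Gen 9 (rule 129): 10011001
Gen 10 (rule 165): 10000001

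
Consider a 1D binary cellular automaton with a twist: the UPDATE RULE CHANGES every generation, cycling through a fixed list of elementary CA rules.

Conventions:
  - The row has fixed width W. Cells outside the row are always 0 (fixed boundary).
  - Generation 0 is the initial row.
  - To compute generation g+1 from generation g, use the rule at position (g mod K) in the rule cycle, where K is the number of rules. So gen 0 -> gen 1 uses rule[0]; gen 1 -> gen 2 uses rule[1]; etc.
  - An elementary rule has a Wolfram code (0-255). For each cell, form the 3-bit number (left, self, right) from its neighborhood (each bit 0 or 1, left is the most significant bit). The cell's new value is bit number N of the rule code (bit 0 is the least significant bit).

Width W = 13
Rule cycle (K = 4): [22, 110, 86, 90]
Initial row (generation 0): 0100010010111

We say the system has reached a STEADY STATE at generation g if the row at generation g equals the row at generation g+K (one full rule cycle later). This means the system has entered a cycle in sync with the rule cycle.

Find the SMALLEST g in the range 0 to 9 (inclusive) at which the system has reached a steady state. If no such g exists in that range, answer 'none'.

Gen 0: 0100010010111
Gen 1 (rule 22): 1110111110000
Gen 2 (rule 110): 1011100010000
Gen 3 (rule 86): 1000110111000
Gen 4 (rule 90): 0101110101100
Gen 5 (rule 22): 1100000100010
Gen 6 (rule 110): 1100001100110
Gen 7 (rule 86): 0110010111011
Gen 8 (rule 90): 1111100101011
Gen 9 (rule 22): 0000011101000
Gen 10 (rule 110): 0000110111000
Gen 11 (rule 86): 0001010001100
Gen 12 (rule 90): 0010001011110
Gen 13 (rule 22): 0111011000001

Answer: none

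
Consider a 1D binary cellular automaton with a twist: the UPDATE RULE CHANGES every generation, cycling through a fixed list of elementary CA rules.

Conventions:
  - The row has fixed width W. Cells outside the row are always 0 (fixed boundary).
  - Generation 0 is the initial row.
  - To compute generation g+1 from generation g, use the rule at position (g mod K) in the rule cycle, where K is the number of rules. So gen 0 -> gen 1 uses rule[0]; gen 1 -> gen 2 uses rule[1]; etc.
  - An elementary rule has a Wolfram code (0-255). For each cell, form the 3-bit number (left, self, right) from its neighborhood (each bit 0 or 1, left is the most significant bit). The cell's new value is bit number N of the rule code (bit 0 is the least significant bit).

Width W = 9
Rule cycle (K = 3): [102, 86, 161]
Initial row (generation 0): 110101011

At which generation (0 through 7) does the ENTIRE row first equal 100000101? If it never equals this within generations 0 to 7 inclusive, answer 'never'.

Gen 0: 110101011
Gen 1 (rule 102): 011111101
Gen 2 (rule 86): 100000101
Gen 3 (rule 161): 001110010
Gen 4 (rule 102): 010010110
Gen 5 (rule 86): 111110011
Gen 6 (rule 161): 011100000
Gen 7 (rule 102): 100100000

Answer: 2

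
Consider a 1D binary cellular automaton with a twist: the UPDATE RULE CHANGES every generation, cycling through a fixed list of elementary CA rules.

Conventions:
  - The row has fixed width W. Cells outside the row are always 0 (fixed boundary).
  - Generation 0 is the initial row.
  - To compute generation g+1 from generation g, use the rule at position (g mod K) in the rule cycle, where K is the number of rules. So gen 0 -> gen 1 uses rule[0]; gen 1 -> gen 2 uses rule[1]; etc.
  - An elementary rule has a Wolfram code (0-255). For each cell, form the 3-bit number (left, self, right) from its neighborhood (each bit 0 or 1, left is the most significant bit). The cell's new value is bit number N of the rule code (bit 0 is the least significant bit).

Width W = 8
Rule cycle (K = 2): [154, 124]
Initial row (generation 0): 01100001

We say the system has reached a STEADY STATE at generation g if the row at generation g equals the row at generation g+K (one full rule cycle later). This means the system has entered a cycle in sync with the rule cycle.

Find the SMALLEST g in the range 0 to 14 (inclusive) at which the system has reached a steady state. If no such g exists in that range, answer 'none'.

Answer: 7

Derivation:
Gen 0: 01100001
Gen 1 (rule 154): 11010010
Gen 2 (rule 124): 11111011
Gen 3 (rule 154): 11110010
Gen 4 (rule 124): 10011011
Gen 5 (rule 154): 01110010
Gen 6 (rule 124): 01011011
Gen 7 (rule 154): 10010010
Gen 8 (rule 124): 11011011
Gen 9 (rule 154): 10010010
Gen 10 (rule 124): 11011011
Gen 11 (rule 154): 10010010
Gen 12 (rule 124): 11011011
Gen 13 (rule 154): 10010010
Gen 14 (rule 124): 11011011
Gen 15 (rule 154): 10010010
Gen 16 (rule 124): 11011011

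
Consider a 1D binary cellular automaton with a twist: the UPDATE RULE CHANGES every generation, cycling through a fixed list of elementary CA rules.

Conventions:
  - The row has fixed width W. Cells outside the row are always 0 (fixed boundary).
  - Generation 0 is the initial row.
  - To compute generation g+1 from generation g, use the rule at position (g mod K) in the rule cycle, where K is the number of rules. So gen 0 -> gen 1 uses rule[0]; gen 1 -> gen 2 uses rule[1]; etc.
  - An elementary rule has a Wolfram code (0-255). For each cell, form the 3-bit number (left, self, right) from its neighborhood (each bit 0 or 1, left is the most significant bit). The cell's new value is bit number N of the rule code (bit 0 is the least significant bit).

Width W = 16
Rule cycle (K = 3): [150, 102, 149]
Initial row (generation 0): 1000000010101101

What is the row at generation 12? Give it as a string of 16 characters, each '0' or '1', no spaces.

Answer: 0000010010111111

Derivation:
Gen 0: 1000000010101101
Gen 1 (rule 150): 1100000110100001
Gen 2 (rule 102): 0100001011100011
Gen 3 (rule 149): 0111101001011000
Gen 4 (rule 150): 1011001111000100
Gen 5 (rule 102): 1101010001001100
Gen 6 (rule 149): 0001011101100011
Gen 7 (rule 150): 0011001000010100
Gen 8 (rule 102): 0101011000111100
Gen 9 (rule 149): 0101000110011011
Gen 10 (rule 150): 1101101001100000
Gen 11 (rule 102): 0110111010100000
Gen 12 (rule 149): 0000010010111111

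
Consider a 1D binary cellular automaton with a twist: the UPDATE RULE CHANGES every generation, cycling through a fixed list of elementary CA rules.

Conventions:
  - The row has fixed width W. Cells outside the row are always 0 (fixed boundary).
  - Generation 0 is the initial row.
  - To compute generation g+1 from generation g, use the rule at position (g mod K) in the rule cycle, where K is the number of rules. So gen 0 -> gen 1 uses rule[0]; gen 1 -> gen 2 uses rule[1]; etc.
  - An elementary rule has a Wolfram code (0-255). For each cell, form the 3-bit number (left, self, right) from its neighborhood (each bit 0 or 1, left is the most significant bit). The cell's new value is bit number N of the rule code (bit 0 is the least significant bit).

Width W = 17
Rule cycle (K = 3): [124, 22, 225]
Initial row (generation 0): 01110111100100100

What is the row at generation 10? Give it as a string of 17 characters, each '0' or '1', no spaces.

Answer: 00111110000010001

Derivation:
Gen 0: 01110111100100100
Gen 1 (rule 124): 01011100110110110
Gen 2 (rule 22): 11000011000000001
Gen 3 (rule 225): 01011001011111100
Gen 4 (rule 124): 01111101110000110
Gen 5 (rule 22): 10000000001001001
Gen 6 (rule 225): 00111111100000000
Gen 7 (rule 124): 00100000110000000
Gen 8 (rule 22): 01110001001000000
Gen 9 (rule 225): 00110100000011111
Gen 10 (rule 124): 00111110000010001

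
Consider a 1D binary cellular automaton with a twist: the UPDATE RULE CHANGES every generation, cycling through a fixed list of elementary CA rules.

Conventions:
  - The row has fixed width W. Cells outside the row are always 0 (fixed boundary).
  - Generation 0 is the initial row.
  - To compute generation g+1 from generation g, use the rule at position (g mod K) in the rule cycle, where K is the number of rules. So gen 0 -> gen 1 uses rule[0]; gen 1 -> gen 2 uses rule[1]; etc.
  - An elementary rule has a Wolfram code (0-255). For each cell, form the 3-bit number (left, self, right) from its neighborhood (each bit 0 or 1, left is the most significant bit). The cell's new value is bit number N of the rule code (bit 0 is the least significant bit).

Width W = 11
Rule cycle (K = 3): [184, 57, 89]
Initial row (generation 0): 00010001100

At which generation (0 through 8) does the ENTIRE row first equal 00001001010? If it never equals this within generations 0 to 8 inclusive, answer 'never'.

Answer: 1

Derivation:
Gen 0: 00010001100
Gen 1 (rule 184): 00001001010
Gen 2 (rule 57): 11100100101
Gen 3 (rule 89): 10110010000
Gen 4 (rule 184): 01101001000
Gen 5 (rule 57): 01010100111
Gen 6 (rule 89): 00000010101
Gen 7 (rule 184): 00000001010
Gen 8 (rule 57): 11111100101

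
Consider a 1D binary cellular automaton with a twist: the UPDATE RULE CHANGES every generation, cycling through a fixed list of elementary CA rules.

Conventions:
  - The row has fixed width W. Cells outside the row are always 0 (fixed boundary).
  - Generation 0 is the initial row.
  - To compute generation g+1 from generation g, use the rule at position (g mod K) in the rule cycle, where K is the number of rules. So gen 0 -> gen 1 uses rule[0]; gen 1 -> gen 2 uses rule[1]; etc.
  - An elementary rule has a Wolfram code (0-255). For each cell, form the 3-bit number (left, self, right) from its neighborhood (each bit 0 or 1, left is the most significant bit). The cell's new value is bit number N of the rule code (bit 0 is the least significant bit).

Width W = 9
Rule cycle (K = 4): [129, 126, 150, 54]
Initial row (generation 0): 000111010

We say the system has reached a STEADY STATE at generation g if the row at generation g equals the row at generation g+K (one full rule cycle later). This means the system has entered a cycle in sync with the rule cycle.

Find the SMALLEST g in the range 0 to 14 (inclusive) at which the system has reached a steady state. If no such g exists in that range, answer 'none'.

Gen 0: 000111010
Gen 1 (rule 129): 110010000
Gen 2 (rule 126): 111111000
Gen 3 (rule 150): 011110100
Gen 4 (rule 54): 100001110
Gen 5 (rule 129): 001100100
Gen 6 (rule 126): 011111110
Gen 7 (rule 150): 101111101
Gen 8 (rule 54): 110000011
Gen 9 (rule 129): 000111000
Gen 10 (rule 126): 001101100
Gen 11 (rule 150): 010000010
Gen 12 (rule 54): 111000111
Gen 13 (rule 129): 010010010
Gen 14 (rule 126): 111111111
Gen 15 (rule 150): 011111110
Gen 16 (rule 54): 100000001
Gen 17 (rule 129): 001111100
Gen 18 (rule 126): 011000110

Answer: none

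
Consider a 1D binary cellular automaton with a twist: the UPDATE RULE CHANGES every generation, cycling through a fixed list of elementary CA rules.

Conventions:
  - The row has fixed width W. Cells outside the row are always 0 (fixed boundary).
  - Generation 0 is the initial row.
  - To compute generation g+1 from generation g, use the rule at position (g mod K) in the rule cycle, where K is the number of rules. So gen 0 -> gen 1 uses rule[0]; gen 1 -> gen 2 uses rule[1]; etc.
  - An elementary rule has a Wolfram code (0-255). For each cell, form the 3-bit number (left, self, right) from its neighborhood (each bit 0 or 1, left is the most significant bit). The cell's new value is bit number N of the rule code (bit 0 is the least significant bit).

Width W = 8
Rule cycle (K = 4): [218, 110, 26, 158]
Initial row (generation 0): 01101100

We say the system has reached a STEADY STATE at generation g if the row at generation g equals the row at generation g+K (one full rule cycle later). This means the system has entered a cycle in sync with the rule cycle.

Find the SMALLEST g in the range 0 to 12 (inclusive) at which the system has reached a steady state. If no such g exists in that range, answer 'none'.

Gen 0: 01101100
Gen 1 (rule 218): 11101110
Gen 2 (rule 110): 10111010
Gen 3 (rule 26): 00100001
Gen 4 (rule 158): 01110011
Gen 5 (rule 218): 11111111
Gen 6 (rule 110): 10000001
Gen 7 (rule 26): 01000010
Gen 8 (rule 158): 11100111
Gen 9 (rule 218): 11111111
Gen 10 (rule 110): 10000001
Gen 11 (rule 26): 01000010
Gen 12 (rule 158): 11100111
Gen 13 (rule 218): 11111111
Gen 14 (rule 110): 10000001
Gen 15 (rule 26): 01000010
Gen 16 (rule 158): 11100111

Answer: 5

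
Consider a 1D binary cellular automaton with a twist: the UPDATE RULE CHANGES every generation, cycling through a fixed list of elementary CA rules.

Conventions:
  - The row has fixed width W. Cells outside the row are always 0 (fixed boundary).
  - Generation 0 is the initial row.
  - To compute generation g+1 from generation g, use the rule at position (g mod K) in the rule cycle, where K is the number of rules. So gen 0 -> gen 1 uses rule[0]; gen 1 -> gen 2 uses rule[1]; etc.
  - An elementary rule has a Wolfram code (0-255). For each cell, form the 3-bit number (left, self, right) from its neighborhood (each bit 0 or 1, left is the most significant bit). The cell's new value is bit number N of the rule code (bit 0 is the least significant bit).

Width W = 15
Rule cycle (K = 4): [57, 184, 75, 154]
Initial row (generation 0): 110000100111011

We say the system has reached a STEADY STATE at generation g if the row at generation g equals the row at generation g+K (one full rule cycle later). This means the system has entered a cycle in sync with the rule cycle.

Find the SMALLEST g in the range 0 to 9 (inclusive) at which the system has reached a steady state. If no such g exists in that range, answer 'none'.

Gen 0: 110000100111011
Gen 1 (rule 57): 101110010100110
Gen 2 (rule 184): 011101001010101
Gen 3 (rule 75): 110100010000000
Gen 4 (rule 154): 100010101000000
Gen 5 (rule 57): 011001010111111
Gen 6 (rule 184): 010100101111110
Gen 7 (rule 75): 100001001000010
Gen 8 (rule 154): 010010110100101
Gen 9 (rule 57): 001001101010010
Gen 10 (rule 184): 000101010101001
Gen 11 (rule 75): 111000000000010
Gen 12 (rule 154): 110100000000101
Gen 13 (rule 57): 101011111110010

Answer: none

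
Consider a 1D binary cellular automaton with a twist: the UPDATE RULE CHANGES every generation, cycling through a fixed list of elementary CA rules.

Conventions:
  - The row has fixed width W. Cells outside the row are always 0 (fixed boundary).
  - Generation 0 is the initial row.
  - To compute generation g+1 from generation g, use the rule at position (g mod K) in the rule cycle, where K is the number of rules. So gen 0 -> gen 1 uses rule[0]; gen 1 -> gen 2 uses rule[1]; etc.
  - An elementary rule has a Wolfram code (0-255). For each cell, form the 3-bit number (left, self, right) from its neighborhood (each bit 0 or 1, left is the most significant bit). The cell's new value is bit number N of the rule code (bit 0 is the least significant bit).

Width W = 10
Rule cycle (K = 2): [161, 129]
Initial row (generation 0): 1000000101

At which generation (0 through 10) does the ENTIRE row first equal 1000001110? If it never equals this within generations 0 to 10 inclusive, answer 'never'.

Gen 0: 1000000101
Gen 1 (rule 161): 0011110010
Gen 2 (rule 129): 1001100000
Gen 3 (rule 161): 0000001111
Gen 4 (rule 129): 1111100110
Gen 5 (rule 161): 0111000000
Gen 6 (rule 129): 0010011111
Gen 7 (rule 161): 1000001110
Gen 8 (rule 129): 0011100100
Gen 9 (rule 161): 1001000001
Gen 10 (rule 129): 0000011100

Answer: 7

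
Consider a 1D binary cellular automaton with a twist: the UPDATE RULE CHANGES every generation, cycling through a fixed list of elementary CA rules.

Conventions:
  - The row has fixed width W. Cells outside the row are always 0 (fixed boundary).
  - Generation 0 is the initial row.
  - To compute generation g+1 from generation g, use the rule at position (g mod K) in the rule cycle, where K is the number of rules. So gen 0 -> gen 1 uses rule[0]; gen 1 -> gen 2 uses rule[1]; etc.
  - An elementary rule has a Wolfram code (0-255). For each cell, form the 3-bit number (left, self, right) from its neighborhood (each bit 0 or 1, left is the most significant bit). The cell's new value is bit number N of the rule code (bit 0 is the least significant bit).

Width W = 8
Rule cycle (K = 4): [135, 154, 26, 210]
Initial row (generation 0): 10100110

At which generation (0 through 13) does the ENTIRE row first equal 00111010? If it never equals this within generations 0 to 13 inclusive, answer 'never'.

Answer: never

Derivation:
Gen 0: 10100110
Gen 1 (rule 135): 10101000
Gen 2 (rule 154): 00000100
Gen 3 (rule 26): 00001010
Gen 4 (rule 210): 00010001
Gen 5 (rule 135): 11110111
Gen 6 (rule 154): 11100110
Gen 7 (rule 26): 10011101
Gen 8 (rule 210): 01101100
Gen 9 (rule 135): 10000001
Gen 10 (rule 154): 01000010
Gen 11 (rule 26): 10100101
Gen 12 (rule 210): 00011000
Gen 13 (rule 135): 11100011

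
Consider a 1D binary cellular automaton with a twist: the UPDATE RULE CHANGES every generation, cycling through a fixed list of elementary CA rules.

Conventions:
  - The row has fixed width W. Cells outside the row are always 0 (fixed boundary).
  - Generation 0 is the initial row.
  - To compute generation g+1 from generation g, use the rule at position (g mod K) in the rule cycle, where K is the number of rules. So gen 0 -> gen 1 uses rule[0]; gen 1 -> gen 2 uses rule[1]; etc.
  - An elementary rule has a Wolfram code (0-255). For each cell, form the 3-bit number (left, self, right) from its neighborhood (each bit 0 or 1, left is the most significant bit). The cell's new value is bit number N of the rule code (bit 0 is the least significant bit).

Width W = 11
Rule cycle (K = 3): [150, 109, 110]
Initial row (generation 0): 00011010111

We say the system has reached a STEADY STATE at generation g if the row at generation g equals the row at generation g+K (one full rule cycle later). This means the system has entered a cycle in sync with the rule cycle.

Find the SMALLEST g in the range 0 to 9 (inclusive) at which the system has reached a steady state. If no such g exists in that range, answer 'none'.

Answer: none

Derivation:
Gen 0: 00011010111
Gen 1 (rule 150): 00100010010
Gen 2 (rule 109): 10101010010
Gen 3 (rule 110): 11111110110
Gen 4 (rule 150): 01111100001
Gen 5 (rule 109): 01000101101
Gen 6 (rule 110): 11001111111
Gen 7 (rule 150): 00110111110
Gen 8 (rule 109): 10111100010
Gen 9 (rule 110): 11100100110
Gen 10 (rule 150): 01011111001
Gen 11 (rule 109): 01110001001
Gen 12 (rule 110): 11010011011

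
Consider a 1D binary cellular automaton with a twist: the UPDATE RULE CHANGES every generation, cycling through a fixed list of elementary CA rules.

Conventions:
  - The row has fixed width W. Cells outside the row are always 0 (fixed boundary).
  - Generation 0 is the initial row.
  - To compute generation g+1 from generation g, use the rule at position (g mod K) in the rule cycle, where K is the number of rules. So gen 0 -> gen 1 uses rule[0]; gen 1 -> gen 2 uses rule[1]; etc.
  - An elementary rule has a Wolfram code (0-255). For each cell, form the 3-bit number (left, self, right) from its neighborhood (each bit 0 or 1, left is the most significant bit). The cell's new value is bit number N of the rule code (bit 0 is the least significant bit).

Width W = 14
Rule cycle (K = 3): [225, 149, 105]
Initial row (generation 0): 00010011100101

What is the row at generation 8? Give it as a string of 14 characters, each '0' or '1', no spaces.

Gen 0: 00010011100101
Gen 1 (rule 225): 11000001100010
Gen 2 (rule 149): 00111100011011
Gen 3 (rule 105): 10100101011111
Gen 4 (rule 225): 01000010101111
Gen 5 (rule 149): 01111010100110
Gen 6 (rule 105): 01001101000110
Gen 7 (rule 225): 00000110010010
Gen 8 (rule 149): 11110001011011

Answer: 11110001011011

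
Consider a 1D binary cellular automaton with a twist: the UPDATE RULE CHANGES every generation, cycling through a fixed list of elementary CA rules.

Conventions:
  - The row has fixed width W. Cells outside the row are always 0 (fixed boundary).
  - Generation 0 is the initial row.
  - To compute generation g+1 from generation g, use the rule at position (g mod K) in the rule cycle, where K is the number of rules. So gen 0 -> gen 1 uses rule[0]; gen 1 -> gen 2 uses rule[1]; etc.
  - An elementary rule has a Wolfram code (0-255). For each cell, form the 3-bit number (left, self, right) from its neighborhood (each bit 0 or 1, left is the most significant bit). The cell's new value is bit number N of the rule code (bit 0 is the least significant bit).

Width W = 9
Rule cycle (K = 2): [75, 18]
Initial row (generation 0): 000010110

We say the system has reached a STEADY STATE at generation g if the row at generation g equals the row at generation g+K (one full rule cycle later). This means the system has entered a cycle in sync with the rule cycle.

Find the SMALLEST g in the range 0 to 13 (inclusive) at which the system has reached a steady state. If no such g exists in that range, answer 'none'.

Gen 0: 000010110
Gen 1 (rule 75): 111100110
Gen 2 (rule 18): 000011001
Gen 3 (rule 75): 111111010
Gen 4 (rule 18): 000000001
Gen 5 (rule 75): 111111110
Gen 6 (rule 18): 000000001
Gen 7 (rule 75): 111111110
Gen 8 (rule 18): 000000001
Gen 9 (rule 75): 111111110
Gen 10 (rule 18): 000000001
Gen 11 (rule 75): 111111110
Gen 12 (rule 18): 000000001
Gen 13 (rule 75): 111111110
Gen 14 (rule 18): 000000001
Gen 15 (rule 75): 111111110

Answer: 4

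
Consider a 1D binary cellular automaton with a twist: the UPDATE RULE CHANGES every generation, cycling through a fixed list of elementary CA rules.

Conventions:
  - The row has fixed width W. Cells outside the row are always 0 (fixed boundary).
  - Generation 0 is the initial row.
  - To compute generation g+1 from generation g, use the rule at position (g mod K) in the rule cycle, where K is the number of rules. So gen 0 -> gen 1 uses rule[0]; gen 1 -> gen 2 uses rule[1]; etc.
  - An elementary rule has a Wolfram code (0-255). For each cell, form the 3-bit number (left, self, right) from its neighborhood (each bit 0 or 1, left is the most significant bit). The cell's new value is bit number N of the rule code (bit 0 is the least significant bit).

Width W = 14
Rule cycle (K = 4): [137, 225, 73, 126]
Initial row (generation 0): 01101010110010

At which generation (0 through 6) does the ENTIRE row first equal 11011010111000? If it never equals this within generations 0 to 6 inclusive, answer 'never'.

Gen 0: 01101010110010
Gen 1 (rule 137): 01000000100000
Gen 2 (rule 225): 00011110001111
Gen 3 (rule 73): 11010010101001
Gen 4 (rule 126): 11111111111111
Gen 5 (rule 137): 11111111111110
Gen 6 (rule 225): 01111111111110

Answer: never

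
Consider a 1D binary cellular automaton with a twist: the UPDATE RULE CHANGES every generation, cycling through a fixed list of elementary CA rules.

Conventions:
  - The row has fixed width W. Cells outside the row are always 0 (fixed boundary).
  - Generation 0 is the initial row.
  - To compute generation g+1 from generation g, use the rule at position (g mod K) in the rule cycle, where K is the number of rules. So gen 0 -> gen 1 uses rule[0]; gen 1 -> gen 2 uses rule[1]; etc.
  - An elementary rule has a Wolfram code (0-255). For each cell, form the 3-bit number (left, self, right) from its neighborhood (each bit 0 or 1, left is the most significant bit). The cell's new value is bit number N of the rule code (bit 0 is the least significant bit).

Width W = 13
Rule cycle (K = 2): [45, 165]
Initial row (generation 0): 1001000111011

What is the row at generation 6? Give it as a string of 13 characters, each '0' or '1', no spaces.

Gen 0: 1001000111011
Gen 1 (rule 45): 1001010100110
Gen 2 (rule 165): 1001111100000
Gen 3 (rule 45): 1001000001111
Gen 4 (rule 165): 1001011100110
Gen 5 (rule 45): 1001110000100
Gen 6 (rule 165): 1000100110101

Answer: 1000100110101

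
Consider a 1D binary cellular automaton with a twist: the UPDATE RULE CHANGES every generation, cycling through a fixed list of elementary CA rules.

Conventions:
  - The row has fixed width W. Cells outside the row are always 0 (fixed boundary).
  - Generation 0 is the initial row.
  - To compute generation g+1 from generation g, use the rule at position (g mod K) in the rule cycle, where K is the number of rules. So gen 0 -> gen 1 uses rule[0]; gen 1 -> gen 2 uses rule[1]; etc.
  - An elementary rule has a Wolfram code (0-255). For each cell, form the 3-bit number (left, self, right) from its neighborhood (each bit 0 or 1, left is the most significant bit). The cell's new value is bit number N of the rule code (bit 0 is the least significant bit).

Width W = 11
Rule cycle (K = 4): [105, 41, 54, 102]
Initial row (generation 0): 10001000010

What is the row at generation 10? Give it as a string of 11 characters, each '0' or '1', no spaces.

Gen 0: 10001000010
Gen 1 (rule 105): 00100011000
Gen 2 (rule 41): 10001010011
Gen 3 (rule 54): 11011111100
Gen 4 (rule 102): 01100000100
Gen 5 (rule 105): 01101110001
Gen 6 (rule 41): 01011000100
Gen 7 (rule 54): 11100101110
Gen 8 (rule 102): 00101110010
Gen 9 (rule 105): 10011010000
Gen 10 (rule 41): 00010100111

Answer: 00010100111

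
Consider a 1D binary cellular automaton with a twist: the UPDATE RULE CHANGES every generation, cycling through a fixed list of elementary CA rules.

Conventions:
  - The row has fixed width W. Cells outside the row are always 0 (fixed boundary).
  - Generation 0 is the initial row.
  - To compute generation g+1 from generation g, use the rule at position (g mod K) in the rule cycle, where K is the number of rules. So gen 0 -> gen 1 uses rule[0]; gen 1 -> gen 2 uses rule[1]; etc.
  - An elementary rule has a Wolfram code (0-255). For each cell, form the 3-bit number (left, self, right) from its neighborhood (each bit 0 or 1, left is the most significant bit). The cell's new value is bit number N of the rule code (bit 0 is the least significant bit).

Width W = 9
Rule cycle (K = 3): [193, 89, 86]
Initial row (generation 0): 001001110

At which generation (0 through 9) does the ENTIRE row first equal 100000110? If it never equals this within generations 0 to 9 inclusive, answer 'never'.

Gen 0: 001001110
Gen 1 (rule 193): 100000110
Gen 2 (rule 89): 011110111
Gen 3 (rule 86): 100010001
Gen 4 (rule 193): 001000100
Gen 5 (rule 89): 100110011
Gen 6 (rule 86): 111011101
Gen 7 (rule 193): 011001100
Gen 8 (rule 89): 011101111
Gen 9 (rule 86): 100100001

Answer: 1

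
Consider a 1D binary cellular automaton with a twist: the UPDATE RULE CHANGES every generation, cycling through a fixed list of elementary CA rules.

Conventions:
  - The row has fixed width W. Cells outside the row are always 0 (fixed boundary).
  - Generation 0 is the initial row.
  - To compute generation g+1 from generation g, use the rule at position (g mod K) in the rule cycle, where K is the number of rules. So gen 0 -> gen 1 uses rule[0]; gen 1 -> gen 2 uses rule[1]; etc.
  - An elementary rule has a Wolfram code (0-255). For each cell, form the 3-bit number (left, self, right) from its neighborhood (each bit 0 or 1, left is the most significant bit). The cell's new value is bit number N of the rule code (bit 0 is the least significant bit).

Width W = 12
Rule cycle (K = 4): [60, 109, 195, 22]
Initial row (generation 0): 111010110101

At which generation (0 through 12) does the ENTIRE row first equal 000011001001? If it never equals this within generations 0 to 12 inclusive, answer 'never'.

Gen 0: 111010110101
Gen 1 (rule 60): 100111101111
Gen 2 (rule 109): 100100111001
Gen 3 (rule 195): 001001011010
Gen 4 (rule 22): 011111000011
Gen 5 (rule 60): 010000100010
Gen 6 (rule 109): 010110101010
Gen 7 (rule 195): 100010000000
Gen 8 (rule 22): 110111000000
Gen 9 (rule 60): 101100100000
Gen 10 (rule 109): 111100101111
Gen 11 (rule 195): 011101000111
Gen 12 (rule 22): 100001101000

Answer: never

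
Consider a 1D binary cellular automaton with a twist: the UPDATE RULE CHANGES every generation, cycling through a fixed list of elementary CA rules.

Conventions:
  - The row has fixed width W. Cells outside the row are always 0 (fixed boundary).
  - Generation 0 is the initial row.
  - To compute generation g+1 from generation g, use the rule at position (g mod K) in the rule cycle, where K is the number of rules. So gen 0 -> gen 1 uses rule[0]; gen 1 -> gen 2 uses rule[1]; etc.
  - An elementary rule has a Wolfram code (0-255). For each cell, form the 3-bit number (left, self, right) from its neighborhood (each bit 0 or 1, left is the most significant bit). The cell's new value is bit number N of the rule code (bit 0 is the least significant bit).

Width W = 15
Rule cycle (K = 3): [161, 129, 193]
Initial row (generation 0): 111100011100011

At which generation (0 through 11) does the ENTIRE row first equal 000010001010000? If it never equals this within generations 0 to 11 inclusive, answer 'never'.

Gen 0: 111100011100011
Gen 1 (rule 161): 011001001001000
Gen 2 (rule 129): 000000000000011
Gen 3 (rule 193): 111111111111001
Gen 4 (rule 161): 011111111110000
Gen 5 (rule 129): 001111111100111
Gen 6 (rule 193): 100111111100011
Gen 7 (rule 161): 000011111001000
Gen 8 (rule 129): 111001110000011
Gen 9 (rule 193): 011000110111001
Gen 10 (rule 161): 000010001010000
Gen 11 (rule 129): 111000100000111

Answer: 10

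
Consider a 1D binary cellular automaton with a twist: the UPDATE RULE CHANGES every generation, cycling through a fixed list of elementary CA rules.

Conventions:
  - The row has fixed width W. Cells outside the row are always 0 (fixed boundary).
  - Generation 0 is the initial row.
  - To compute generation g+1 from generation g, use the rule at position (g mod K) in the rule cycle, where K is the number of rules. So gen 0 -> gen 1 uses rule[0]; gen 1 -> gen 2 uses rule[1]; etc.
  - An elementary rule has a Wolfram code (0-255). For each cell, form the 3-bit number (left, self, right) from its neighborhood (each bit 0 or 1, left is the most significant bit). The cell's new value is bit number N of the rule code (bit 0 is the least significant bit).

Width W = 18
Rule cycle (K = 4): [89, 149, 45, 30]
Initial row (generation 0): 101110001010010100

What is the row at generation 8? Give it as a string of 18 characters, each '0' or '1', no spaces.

Answer: 110001001000101111

Derivation:
Gen 0: 101110001010010100
Gen 1 (rule 89): 001011100001000011
Gen 2 (rule 149): 101001011101111000
Gen 3 (rule 45): 111001110011000011
Gen 4 (rule 30): 100111001110100110
Gen 5 (rule 89): 010101101010010111
Gen 6 (rule 149): 010100001011010010
Gen 7 (rule 45): 011101101110110010
Gen 8 (rule 30): 110001001000101111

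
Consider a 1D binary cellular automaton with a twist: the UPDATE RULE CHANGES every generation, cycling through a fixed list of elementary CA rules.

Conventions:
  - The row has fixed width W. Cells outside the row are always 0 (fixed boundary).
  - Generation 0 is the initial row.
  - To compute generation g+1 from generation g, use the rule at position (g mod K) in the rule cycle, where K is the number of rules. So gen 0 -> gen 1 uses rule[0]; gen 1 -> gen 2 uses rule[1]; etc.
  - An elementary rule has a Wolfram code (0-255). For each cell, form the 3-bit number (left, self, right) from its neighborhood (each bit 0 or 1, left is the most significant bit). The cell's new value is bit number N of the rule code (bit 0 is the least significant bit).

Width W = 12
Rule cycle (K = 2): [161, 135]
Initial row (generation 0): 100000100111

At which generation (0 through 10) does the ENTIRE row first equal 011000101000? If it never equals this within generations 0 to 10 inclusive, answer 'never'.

Answer: never

Derivation:
Gen 0: 100000100111
Gen 1 (rule 161): 001110000010
Gen 2 (rule 135): 110100111110
Gen 3 (rule 161): 001000011100
Gen 4 (rule 135): 111011101001
Gen 5 (rule 161): 010101010000
Gen 6 (rule 135): 110101010111
Gen 7 (rule 161): 001010101010
Gen 8 (rule 135): 111010101010
Gen 9 (rule 161): 010101010100
Gen 10 (rule 135): 110101010101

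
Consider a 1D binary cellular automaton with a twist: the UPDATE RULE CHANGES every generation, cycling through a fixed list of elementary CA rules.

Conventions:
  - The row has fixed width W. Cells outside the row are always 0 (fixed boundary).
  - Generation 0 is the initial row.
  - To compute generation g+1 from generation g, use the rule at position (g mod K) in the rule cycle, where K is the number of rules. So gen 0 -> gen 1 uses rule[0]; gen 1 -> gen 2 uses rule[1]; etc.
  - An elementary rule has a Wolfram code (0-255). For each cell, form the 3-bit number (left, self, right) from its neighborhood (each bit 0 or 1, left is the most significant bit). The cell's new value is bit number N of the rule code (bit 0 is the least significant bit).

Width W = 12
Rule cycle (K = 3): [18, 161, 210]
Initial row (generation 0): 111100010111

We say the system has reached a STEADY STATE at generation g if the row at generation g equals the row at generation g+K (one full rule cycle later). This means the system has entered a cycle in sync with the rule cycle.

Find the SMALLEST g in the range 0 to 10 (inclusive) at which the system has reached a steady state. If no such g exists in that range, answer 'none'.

Gen 0: 111100010111
Gen 1 (rule 18): 000010100000
Gen 2 (rule 161): 111001001111
Gen 3 (rule 210): 011110110111
Gen 4 (rule 18): 100000000000
Gen 5 (rule 161): 001111111111
Gen 6 (rule 210): 010111111111
Gen 7 (rule 18): 100000000000
Gen 8 (rule 161): 001111111111
Gen 9 (rule 210): 010111111111
Gen 10 (rule 18): 100000000000
Gen 11 (rule 161): 001111111111
Gen 12 (rule 210): 010111111111
Gen 13 (rule 18): 100000000000

Answer: 4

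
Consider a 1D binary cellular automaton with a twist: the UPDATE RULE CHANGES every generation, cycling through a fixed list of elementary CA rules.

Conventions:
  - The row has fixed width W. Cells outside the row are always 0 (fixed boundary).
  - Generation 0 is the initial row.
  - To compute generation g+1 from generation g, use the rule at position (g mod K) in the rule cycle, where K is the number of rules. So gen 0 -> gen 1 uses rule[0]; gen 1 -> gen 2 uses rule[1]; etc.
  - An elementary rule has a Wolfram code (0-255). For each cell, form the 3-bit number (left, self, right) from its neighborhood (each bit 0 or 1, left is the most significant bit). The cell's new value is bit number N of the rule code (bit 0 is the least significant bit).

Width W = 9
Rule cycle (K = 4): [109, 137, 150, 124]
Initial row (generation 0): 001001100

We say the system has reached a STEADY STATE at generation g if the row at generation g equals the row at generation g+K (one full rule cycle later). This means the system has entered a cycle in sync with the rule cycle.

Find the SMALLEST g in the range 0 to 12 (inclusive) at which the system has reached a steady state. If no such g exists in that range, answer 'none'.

Answer: none

Derivation:
Gen 0: 001001100
Gen 1 (rule 109): 101001101
Gen 2 (rule 137): 000001000
Gen 3 (rule 150): 000011100
Gen 4 (rule 124): 000010110
Gen 5 (rule 109): 111011110
Gen 6 (rule 137): 110011100
Gen 7 (rule 150): 001101010
Gen 8 (rule 124): 001111111
Gen 9 (rule 109): 101000001
Gen 10 (rule 137): 000011100
Gen 11 (rule 150): 000101010
Gen 12 (rule 124): 000111111
Gen 13 (rule 109): 110100001
Gen 14 (rule 137): 100001100
Gen 15 (rule 150): 110010010
Gen 16 (rule 124): 111011011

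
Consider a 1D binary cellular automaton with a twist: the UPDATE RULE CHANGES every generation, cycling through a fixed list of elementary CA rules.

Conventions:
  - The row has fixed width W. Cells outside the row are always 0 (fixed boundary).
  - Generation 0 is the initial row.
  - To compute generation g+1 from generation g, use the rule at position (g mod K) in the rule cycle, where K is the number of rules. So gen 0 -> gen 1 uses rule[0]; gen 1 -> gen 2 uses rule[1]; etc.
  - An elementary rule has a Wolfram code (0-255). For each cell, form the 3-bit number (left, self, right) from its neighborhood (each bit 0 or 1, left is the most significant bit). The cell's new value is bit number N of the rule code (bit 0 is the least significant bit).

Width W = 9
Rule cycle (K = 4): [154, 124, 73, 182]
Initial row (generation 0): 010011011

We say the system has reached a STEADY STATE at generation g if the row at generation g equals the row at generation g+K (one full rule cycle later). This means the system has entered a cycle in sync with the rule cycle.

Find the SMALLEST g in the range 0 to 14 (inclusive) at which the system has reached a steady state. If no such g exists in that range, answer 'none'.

Gen 0: 010011011
Gen 1 (rule 154): 101110010
Gen 2 (rule 124): 111011011
Gen 3 (rule 73): 101011011
Gen 4 (rule 182): 111100100
Gen 5 (rule 154): 111011010
Gen 6 (rule 124): 101111111
Gen 7 (rule 73): 001000001
Gen 8 (rule 182): 011100011
Gen 9 (rule 154): 111010110
Gen 10 (rule 124): 101111111
Gen 11 (rule 73): 001000001
Gen 12 (rule 182): 011100011
Gen 13 (rule 154): 111010110
Gen 14 (rule 124): 101111111
Gen 15 (rule 73): 001000001
Gen 16 (rule 182): 011100011
Gen 17 (rule 154): 111010110
Gen 18 (rule 124): 101111111

Answer: 6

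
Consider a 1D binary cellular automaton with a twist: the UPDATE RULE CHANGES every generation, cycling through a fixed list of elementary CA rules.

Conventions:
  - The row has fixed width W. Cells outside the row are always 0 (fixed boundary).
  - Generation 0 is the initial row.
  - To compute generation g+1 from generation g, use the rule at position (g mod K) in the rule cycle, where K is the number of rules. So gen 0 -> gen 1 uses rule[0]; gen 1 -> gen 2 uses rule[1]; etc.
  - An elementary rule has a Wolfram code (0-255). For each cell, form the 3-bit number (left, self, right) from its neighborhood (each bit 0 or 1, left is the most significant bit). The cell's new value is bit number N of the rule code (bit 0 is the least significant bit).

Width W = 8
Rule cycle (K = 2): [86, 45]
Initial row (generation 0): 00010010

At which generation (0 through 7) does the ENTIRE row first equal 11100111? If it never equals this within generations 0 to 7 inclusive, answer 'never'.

Gen 0: 00010010
Gen 1 (rule 86): 00111111
Gen 2 (rule 45): 10100000
Gen 3 (rule 86): 10110000
Gen 4 (rule 45): 11100111
Gen 5 (rule 86): 00111001
Gen 6 (rule 45): 10100001
Gen 7 (rule 86): 10110011

Answer: 4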